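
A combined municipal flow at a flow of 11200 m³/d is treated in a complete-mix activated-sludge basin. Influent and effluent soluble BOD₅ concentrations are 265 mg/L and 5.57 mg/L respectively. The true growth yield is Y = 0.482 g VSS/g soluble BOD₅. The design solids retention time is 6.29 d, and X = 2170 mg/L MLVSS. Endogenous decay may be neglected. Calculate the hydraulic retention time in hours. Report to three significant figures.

Biomass mass balance (decay neglected): V·X = Y·Q·(S₀ − S)·θ_c, so V = 0.482 × 11200 × (265 − 5.57) × 6.29 / 2170 = 4060 m³.
Hydraulic retention time τ = V/Q = 4060 / 11200 = 0.3625 d = 8.699 h.

τ ≈ 8.70 h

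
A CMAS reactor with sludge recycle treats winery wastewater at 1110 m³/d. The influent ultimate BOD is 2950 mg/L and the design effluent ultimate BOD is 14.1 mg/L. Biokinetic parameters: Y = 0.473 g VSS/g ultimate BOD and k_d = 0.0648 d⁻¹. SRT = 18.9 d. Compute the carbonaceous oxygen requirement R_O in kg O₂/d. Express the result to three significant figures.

Correct the yield for decay: Y_obs = Y/(1 + k_d θ_c) = 0.473 / (1 + 0.0648 × 18.9) = 0.473 / 2.225 = 0.2126.
ΔS = 2950 − 14.1 = 2936 mg/L, so the substrate removal rate is 1110 × 2936/1000 = 3259 kg ultimate BOD/d.
Biomass synthesised: P_X = Y_obs × 3259 = 692.9 kg VSS/d.
R_O = Q·ΔS − 1.42 P_X = 3259 − 983.9 = 2275 kg O₂/d.

R_O ≈ 2270 kg O₂/d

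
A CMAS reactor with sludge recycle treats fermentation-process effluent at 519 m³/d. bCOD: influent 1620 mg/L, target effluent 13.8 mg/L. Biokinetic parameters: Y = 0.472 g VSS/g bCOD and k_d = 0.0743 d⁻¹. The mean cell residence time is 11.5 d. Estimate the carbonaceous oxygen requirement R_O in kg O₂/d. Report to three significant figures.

The observed yield is Y_obs = Y/(1 + k_d·θ_c) = 0.472 / (1 + 0.0743 × 11.5) = 0.472 / 1.854 = 0.2545 g VSS per g bCOD removed.
ΔS = 1620 − 13.8 = 1606 mg/L, so the substrate removal rate is 519 × 1606/1000 = 833.6 kg bCOD/d.
Biomass synthesised: P_X = Y_obs × 833.6 = 212.2 kg VSS/d.
Carbonaceous O₂ demand = substrate oxidised − cell-mass equivalent = 833.6 − 1.42 × 212.2 = 532.3 kg O₂/d.

R_O ≈ 532 kg O₂/d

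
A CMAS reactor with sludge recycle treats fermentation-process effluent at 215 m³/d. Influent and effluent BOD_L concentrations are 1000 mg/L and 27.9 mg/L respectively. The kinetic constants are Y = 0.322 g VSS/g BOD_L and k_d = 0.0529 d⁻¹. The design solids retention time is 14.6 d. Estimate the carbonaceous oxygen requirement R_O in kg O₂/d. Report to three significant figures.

R_O ≈ 155 kg O₂/d

Correct the yield for decay: Y_obs = Y/(1 + k_d θ_c) = 0.322 / (1 + 0.0529 × 14.6) = 0.322 / 1.772 = 0.1817.
Substrate removed = Q·(S₀ − S) = 215 m³/d × (1000 − 27.9) g/m³ = 2.09×10^5 g/d = 209.0 kg/d.
Net sludge production P_X = 0.1817 × 209.0 = 37.97 kg VSS/d.
R_O = Q·ΔS − 1.42 P_X = 209.0 − 53.92 = 155.1 kg O₂/d.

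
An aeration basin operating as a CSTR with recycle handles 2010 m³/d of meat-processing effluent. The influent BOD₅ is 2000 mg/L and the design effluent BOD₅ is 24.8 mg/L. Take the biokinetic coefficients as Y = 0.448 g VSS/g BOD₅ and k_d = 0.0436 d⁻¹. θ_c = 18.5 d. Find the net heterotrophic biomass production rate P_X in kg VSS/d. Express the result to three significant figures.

P_X ≈ 985 kg VSS/d

The observed yield is Y_obs = Y/(1 + k_d·θ_c) = 0.448 / (1 + 0.0436 × 18.5) = 0.448 / 1.807 = 0.2480 g VSS per g BOD₅ removed.
Q·(S₀ − S) = 2010 × (2000 − 24.8) × 10⁻³ = 3970 kg/d removed.
Biomass produced: P_X = Y_obs·Q·ΔS = 0.2480 × 3970 ≈ 984.5 kg VSS/d.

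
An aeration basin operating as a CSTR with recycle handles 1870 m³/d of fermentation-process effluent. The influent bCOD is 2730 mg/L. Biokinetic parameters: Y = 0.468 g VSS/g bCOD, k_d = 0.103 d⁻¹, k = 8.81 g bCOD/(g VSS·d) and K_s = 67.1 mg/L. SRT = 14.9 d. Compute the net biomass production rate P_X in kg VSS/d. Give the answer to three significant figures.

P_X ≈ 942 kg VSS/d

From the Monod/SRT balance for a CMAS, S = K_s·(1+k_d θ_c)/[θ_c·(Y k − k_d) − 1] = 67.1 × (1 + 0.103 × 14.9) / [14.9 × (0.468 × 8.81 − 0.103) − 1] = 170.1 / 58.90 = 2.888 mg/L.
Observed yield with endogenous decay: Y_obs = Y / (1 + k_d·θ_c) = 0.468 / (1 + 0.103 × 14.9) = 0.468 / 2.535 = 0.1846 g VSS/g bCOD.
ΔS = 2730 − 2.89 = 2727 mg/L, so the substrate removal rate is 1870 × 2727/1000 = 5100 kg bCOD/d.
Biomass produced: P_X = Y_obs·Q·ΔS = 0.1846 × 5100 ≈ 941.6 kg VSS/d.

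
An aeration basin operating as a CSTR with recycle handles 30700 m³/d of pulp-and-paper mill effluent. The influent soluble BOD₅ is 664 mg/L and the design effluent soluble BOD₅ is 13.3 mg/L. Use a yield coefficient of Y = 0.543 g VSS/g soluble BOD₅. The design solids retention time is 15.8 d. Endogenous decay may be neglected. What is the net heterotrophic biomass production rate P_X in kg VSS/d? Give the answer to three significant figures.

Since k_d ≈ 0, Y_obs = Y = 0.543 g VSS/g soluble BOD₅.
Substrate removed = Q·(S₀ − S) = 30700 m³/d × (664 − 13.3) g/m³ = 2×10^7 g/d = 19976 kg/d.
So the net sludge growth is P_X = 0.5430 × 19976 = 10847 kg VSS/d.

P_X ≈ 10800 kg VSS/d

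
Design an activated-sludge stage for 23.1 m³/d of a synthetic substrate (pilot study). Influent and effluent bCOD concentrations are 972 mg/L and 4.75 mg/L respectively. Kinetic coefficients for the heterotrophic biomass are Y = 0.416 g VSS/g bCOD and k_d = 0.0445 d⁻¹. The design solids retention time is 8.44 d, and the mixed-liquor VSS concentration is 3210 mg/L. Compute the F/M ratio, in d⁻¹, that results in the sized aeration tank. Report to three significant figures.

F/M ≈ 0.394 d⁻¹

From the SRT design equation V = Y Q (S₀−S) θ_c / [X (1 + k_d θ_c)] = 0.416 × 23.1 × (972 − 4.75) × 8.44 / [3210 × (1 + 0.0445 × 8.44)] = 7.84×10^4 / 4416 = 17.77 m³.
F/M = applied load / biomass = Q·S₀/(V·X) = 23.1 × 972 / (17.77 × 3210) = 0.3937 d⁻¹.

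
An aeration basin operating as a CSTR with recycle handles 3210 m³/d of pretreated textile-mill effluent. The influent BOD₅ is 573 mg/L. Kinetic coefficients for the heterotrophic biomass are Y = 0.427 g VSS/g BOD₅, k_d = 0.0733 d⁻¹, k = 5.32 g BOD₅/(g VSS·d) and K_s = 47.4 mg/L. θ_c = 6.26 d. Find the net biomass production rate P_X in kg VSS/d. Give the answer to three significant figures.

From the Monod/SRT balance for a CMAS, S = K_s·(1+k_d θ_c)/[θ_c·(Y k − k_d) − 1] = 47.4 × (1 + 0.0733 × 6.26) / [6.26 × (0.427 × 5.32 − 0.0733) − 1] = 69.15 / 12.76 = 5.419 mg/L.
Correct the yield for decay: Y_obs = Y/(1 + k_d θ_c) = 0.427 / (1 + 0.0733 × 6.26) = 0.427 / 1.459 = 0.2927.
Mass of BOD₅ removed per day: Q(S₀ − S) = 3210 × 567.6 g/m³ = 1822 kg/d.
Biomass produced: P_X = Y_obs·Q·ΔS = 0.2927 × 1822 ≈ 533.3 kg VSS/d.

P_X ≈ 533 kg VSS/d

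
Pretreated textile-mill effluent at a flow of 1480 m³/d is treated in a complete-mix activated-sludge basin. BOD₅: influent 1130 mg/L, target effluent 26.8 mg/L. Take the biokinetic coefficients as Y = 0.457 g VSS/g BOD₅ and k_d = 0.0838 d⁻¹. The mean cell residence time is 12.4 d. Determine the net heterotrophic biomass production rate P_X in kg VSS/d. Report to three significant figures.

P_X ≈ 366 kg VSS/d

Y_obs = Y / (1 + k_d θ_c) = 0.457 / (1 + 0.0838 × 12.4) = 0.457 / 2.039 = 0.2241.
ΔS = 1130 − 26.8 = 1103 mg/L, so the substrate removal rate is 1480 × 1103/1000 = 1633 kg BOD₅/d.
Biomass produced: P_X = Y_obs·Q·ΔS = 0.2241 × 1633 ≈ 365.9 kg VSS/d.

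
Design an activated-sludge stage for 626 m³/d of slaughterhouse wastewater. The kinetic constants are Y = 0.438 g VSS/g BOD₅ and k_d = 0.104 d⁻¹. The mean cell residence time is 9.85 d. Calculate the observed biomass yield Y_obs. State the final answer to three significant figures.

Y_obs ≈ 0.216 g VSS/g BOD₅

Observed yield with endogenous decay: Y_obs = Y / (1 + k_d·θ_c) = 0.438 / (1 + 0.104 × 9.85) = 0.438 / 2.024 = 0.2164 g VSS/g BOD₅.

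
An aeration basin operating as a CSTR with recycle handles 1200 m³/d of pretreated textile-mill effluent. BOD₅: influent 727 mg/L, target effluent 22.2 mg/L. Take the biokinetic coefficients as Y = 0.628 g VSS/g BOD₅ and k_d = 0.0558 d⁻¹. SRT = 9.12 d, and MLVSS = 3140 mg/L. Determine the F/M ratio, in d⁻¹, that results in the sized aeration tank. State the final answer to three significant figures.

Rearranging the biomass balance for a CMAS with decay, V = Y·Q·ΔS·θ_c / [X·(1+k_d θ_c)] = 0.628 × 1200 × (727 − 22.2) × 9.12 / [3140 × (1 + 0.0558 × 9.12)] = 4.84×10^6 / 4738 = 1022 m³.
F/M = Q·S₀ / (V·X) = 1200 × 727 / (1022 × 3140) = 0.2718 g BOD₅·(g VSS·d)⁻¹.

F/M ≈ 0.272 d⁻¹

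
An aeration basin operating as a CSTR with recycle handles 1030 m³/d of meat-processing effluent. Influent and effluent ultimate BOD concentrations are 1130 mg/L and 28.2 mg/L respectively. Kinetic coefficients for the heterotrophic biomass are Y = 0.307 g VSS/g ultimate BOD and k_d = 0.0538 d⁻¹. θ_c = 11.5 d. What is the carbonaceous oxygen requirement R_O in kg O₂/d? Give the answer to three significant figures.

The observed yield is Y_obs = Y/(1 + k_d·θ_c) = 0.307 / (1 + 0.0538 × 11.5) = 0.307 / 1.619 = 0.1897 g VSS per g ultimate BOD removed.
ΔS = 1130 − 28.2 = 1102 mg/L, so the substrate removal rate is 1030 × 1102/1000 = 1135 kg ultimate BOD/d.
Biomass synthesised: P_X = Y_obs × 1135 = 215.2 kg VSS/d.
Carbonaceous O₂ demand = substrate oxidised − cell-mass equivalent = 1135 − 1.42 × 215.2 = 829.2 kg O₂/d.

R_O ≈ 829 kg O₂/d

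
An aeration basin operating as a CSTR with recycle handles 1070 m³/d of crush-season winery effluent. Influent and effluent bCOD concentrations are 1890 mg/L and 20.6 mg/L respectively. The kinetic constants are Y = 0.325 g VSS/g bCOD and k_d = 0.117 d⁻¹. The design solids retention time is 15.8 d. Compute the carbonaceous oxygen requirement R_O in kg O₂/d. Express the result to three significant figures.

R_O ≈ 1680 kg O₂/d

Correct the yield for decay: Y_obs = Y/(1 + k_d θ_c) = 0.325 / (1 + 0.117 × 15.8) = 0.325 / 2.849 = 0.1141.
Mass of bCOD removed per day: Q(S₀ − S) = 1070 × 1869 g/m³ = 2000 kg/d.
P_X = Y_obs·Q·(S₀ − S) = 0.1141 × 2000 = 228.2 kg VSS/d.
R_O = Q·(S₀ − S) − 1.42·P_X = 2000 − 1.42 × 228.2 = 1676 kg O₂/d.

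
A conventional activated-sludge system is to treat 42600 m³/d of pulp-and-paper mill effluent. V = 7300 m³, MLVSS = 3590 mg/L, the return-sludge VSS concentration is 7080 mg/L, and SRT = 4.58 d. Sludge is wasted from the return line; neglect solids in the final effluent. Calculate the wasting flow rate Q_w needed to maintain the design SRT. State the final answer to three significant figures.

θ_c = V·X/(Q_w·X_r) when wasting from the recycle, so Q_w = V·X/(θ_c·X_r) = 7300 × 3590 / (4.58 × 7080) = 808.2 m³/d.

Q_w ≈ 808 m³/d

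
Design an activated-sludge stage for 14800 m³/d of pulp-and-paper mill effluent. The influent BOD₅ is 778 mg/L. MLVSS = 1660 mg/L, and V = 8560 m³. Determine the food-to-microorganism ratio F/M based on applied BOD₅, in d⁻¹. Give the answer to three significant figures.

F/M ≈ 0.810 d⁻¹

Food-to-microorganism ratio F/M = Q S₀ / (V X) = 14800 × 778 / (8560 × 1660) = 0.8103 d⁻¹.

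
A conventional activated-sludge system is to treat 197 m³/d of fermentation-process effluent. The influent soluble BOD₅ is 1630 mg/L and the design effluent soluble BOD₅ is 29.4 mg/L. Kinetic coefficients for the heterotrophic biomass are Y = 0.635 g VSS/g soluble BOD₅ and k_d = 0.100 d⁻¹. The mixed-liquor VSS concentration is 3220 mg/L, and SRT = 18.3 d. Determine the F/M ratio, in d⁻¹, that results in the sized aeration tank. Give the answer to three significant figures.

Steady-state biomass mass balance: V·X·(1 + k_d·θ_c) = Y·Q·(S₀ − S)·θ_c, so V = 0.635 × 197 × (1630 − 29.4) × 18.3 / [3220 × (1 + 0.100 × 18.3)] = 3.66×10^6 / 9113 = 402.1 m³.
F/M = applied load / biomass = Q·S₀/(V·X) = 197 × 1630 / (402.1 × 3220) = 0.2480 d⁻¹.

F/M ≈ 0.248 d⁻¹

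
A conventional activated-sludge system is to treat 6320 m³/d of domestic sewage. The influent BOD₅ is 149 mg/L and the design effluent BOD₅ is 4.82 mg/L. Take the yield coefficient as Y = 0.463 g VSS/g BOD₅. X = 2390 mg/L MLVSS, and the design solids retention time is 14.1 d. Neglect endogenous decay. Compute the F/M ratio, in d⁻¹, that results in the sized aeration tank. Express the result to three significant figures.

With k_d = 0 the design equation reduces to V = Y Q (S₀−S) θ_c / X = 0.463 × 6320 × (149 − 4.82) × 14.1 / 2390 = 2489 m³.
F/M = applied load / biomass = Q·S₀/(V·X) = 6320 × 149 / (2489 × 2390) = 0.1583 d⁻¹.

F/M ≈ 0.158 d⁻¹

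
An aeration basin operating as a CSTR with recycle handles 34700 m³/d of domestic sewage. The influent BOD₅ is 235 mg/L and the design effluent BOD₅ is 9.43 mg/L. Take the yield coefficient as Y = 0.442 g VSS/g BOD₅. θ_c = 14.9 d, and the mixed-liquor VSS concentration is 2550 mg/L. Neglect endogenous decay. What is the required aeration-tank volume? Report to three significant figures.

V ≈ 20200 m³

With k_d = 0 the design equation reduces to V = Y Q (S₀−S) θ_c / X = 0.442 × 34700 × (235 − 9.43) × 14.9 / 2550 = 20215 m³.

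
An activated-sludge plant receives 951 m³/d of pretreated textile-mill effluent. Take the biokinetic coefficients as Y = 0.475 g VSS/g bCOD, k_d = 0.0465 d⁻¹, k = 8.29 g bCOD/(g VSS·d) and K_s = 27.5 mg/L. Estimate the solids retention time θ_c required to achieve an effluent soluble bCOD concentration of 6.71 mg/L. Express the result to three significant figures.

From 1/θ_c = Y·k·S/(K_s + S) − k_d: Y·k·S/(K_s+S) = 0.475 × 8.29 × 6.71 / (27.5 + 6.71) = 0.7724 d⁻¹.
θ_c = 1/(μ − k_d) = 1/(0.7724 − 0.0465) = 1/0.7259 = 1.378 d.

θ_c ≈ 1.38 d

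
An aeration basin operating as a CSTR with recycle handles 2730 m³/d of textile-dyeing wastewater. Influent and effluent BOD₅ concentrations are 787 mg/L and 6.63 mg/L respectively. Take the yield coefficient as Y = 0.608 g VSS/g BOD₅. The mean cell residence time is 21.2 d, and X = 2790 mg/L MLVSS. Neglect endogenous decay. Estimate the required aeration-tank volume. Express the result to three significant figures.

V ≈ 9840 m³

With k_d = 0 the design equation reduces to V = Y Q (S₀−S) θ_c / X = 0.608 × 2730 × (787 − 6.63) × 21.2 / 2790 = 9842 m³.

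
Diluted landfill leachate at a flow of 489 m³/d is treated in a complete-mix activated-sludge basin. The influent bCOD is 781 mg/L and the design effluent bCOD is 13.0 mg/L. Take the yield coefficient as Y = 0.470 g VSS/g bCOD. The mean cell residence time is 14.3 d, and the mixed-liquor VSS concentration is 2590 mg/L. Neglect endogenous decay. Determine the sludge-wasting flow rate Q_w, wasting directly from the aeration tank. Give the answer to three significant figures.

V·X = Y·Q·ΔS·θ_c gives V = 0.470 × 489 × (781 − 13.0) × 14.3 / 2590 = 974.6 m³.
For wasting at MLVSS concentration, Q_w = V/θ_c = 974.6/14.3 = 68.15 m³/d.

Q_w ≈ 68.2 m³/d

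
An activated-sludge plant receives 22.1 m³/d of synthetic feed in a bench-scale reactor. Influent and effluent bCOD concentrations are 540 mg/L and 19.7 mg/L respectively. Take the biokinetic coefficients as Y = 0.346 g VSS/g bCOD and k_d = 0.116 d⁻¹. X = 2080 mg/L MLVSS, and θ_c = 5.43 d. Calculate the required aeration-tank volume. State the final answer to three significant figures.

V ≈ 6.37 m³

Rearranging the biomass balance for a CMAS with decay, V = Y·Q·ΔS·θ_c / [X·(1+k_d θ_c)] = 0.346 × 22.1 × (540 − 19.7) × 5.43 / [2080 × (1 + 0.116 × 5.43)] = 2.16×10^4 / 3390 = 6.372 m³.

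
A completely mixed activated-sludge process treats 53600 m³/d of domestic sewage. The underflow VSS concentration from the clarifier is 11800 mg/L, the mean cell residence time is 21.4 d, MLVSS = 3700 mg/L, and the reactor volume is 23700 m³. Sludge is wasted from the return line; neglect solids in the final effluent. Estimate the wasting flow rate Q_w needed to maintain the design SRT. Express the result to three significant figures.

Q_w = (V·X)/(θ_c X_r) = 23700 × 3700 / (21.4 × 11800) = 347.3 m³/d.

Q_w ≈ 347 m³/d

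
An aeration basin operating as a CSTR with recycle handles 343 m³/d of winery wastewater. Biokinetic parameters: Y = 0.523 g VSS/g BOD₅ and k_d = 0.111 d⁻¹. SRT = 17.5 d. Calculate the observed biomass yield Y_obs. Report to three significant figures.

Observed yield with endogenous decay: Y_obs = Y / (1 + k_d·θ_c) = 0.523 / (1 + 0.111 × 17.5) = 0.523 / 2.942 = 0.1777 g VSS/g BOD₅.

Y_obs ≈ 0.178 g VSS/g BOD₅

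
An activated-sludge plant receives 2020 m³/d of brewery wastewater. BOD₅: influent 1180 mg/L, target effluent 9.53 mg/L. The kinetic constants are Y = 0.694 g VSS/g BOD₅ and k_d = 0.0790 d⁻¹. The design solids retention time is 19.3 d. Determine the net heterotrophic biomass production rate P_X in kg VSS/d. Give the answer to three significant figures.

Observed yield with endogenous decay: Y_obs = Y / (1 + k_d·θ_c) = 0.694 / (1 + 0.0790 × 19.3) = 0.694 / 2.525 = 0.2749 g VSS/g BOD₅.
Substrate removed = Q·(S₀ − S) = 2020 m³/d × (1180 − 9.53) g/m³ = 2.36×10^6 g/d = 2364 kg/d.
Biomass produced: P_X = Y_obs·Q·ΔS = 0.2749 × 2364 ≈ 649.9 kg VSS/d.

P_X ≈ 650 kg VSS/d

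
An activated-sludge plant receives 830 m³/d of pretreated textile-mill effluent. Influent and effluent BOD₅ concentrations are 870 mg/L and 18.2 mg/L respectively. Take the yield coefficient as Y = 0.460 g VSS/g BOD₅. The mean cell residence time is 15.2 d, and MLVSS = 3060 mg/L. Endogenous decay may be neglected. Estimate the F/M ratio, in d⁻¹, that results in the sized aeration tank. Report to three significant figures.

With k_d = 0 the design equation reduces to V = Y Q (S₀−S) θ_c / X = 0.460 × 830 × (870 − 18.2) × 15.2 / 3060 = 1615 m³.
F/M = applied load / biomass = Q·S₀/(V·X) = 830 × 870 / (1615 × 3060) = 0.1461 d⁻¹.

F/M ≈ 0.146 d⁻¹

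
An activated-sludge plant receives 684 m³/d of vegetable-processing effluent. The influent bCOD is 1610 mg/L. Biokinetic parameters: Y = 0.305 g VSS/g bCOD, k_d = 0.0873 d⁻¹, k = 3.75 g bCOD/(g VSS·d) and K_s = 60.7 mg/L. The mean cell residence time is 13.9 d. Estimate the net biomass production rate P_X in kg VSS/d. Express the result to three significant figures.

P_X ≈ 151 kg VSS/d

Effluent substrate depends only on kinetics and SRT: S = K_s(1 + k_d θ_c) / [θ_c(Yk − k_d) − 1] = 60.7 × (1 + 0.0873 × 13.9) / [13.9 × (0.305 × 3.75 − 0.0873) − 1] = 134.4 / 13.68 = 9.818 mg/L.
Y_obs = Y / (1 + k_d θ_c) = 0.305 / (1 + 0.0873 × 13.9) = 0.305 / 2.213 = 0.1378.
Substrate removed = Q·(S₀ − S) = 684 m³/d × (1610 − 9.82) g/m³ = 1.09×10^6 g/d = 1095 kg/d.
Net biomass production P_X = Y_obs × Q·(S₀ − S) = 0.1378 × 1095 = 150.8 kg VSS/d.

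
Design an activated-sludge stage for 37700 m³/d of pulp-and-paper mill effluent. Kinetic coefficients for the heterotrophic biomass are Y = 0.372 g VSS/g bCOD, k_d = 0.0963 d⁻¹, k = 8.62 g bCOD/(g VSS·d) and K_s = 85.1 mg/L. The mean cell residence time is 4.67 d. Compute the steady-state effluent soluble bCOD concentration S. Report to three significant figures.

S ≈ 9.12 mg/L

For a completely mixed reactor with recycle the Lawrence–McCarty relation gives S = K_s·(1 + k_d·θ_c) / [θ_c·(Y·k − k_d) − 1] = 85.1 × (1 + 0.0963 × 4.67) / [4.67 × (0.372 × 8.62 − 0.0963) − 1] = 123.4 / 13.53 = 9.122 mg/L.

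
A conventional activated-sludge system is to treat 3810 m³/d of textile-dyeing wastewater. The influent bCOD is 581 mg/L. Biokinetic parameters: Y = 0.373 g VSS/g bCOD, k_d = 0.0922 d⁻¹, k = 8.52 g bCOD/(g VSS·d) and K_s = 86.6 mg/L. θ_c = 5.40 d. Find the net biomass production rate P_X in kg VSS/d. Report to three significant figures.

P_X ≈ 543 kg VSS/d

From the Monod/SRT balance for a CMAS, S = K_s·(1+k_d θ_c)/[θ_c·(Y k − k_d) − 1] = 86.6 × (1 + 0.0922 × 5.40) / [5.40 × (0.373 × 8.52 − 0.0922) − 1] = 129.7 / 15.66 = 8.282 mg/L.
The observed yield is Y_obs = Y/(1 + k_d·θ_c) = 0.373 / (1 + 0.0922 × 5.40) = 0.373 / 1.498 = 0.2490 g VSS per g bCOD removed.
ΔS = 581 − 8.28 = 572.7 mg/L, so the substrate removal rate is 3810 × 572.7/1000 = 2182 kg bCOD/d.
Biomass produced: P_X = Y_obs·Q·ΔS = 0.2490 × 2182 ≈ 543.4 kg VSS/d.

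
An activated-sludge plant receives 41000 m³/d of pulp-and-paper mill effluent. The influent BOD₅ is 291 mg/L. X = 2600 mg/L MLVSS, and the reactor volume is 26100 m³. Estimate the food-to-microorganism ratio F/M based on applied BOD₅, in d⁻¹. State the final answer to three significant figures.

F/M = Q·S₀ / (V·X) = 41000 × 291 / (26100 × 2600) = 0.1758 g BOD₅·(g VSS·d)⁻¹.

F/M ≈ 0.176 d⁻¹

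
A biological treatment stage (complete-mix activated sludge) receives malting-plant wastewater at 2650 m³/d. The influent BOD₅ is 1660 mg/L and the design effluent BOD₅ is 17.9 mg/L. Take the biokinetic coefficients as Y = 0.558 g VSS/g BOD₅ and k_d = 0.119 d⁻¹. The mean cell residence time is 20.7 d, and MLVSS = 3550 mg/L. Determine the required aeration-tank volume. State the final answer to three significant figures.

V ≈ 4090 m³

Rearranging the biomass balance for a CMAS with decay, V = Y·Q·ΔS·θ_c / [X·(1+k_d θ_c)] = 0.558 × 2650 × (1660 − 17.9) × 20.7 / [3550 × (1 + 0.119 × 20.7)] = 5.03×10^7 / 12295 = 4088 m³.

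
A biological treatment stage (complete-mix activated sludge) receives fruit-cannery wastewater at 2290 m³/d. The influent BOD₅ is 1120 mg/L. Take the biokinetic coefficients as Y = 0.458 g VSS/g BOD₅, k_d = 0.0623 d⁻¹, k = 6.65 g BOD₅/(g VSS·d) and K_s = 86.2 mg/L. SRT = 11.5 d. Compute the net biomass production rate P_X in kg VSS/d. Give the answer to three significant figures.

From the Monod/SRT balance for a CMAS, S = K_s·(1+k_d θ_c)/[θ_c·(Y k − k_d) − 1] = 86.2 × (1 + 0.0623 × 11.5) / [11.5 × (0.458 × 6.65 − 0.0623) − 1] = 148.0 / 33.31 = 4.442 mg/L.
Correct the yield for decay: Y_obs = Y/(1 + k_d θ_c) = 0.458 / (1 + 0.0623 × 11.5) = 0.458 / 1.716 = 0.2668.
Substrate removed = Q·(S₀ − S) = 2290 m³/d × (1120 − 4.44) g/m³ = 2.55×10^6 g/d = 2555 kg/d.
So the net sludge growth is P_X = 0.2668 × 2555 = 681.7 kg VSS/d.

P_X ≈ 682 kg VSS/d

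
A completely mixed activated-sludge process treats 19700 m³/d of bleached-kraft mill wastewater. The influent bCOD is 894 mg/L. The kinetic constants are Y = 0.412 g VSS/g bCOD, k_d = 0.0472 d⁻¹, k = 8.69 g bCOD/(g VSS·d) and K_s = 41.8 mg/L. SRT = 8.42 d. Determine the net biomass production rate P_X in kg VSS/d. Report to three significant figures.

P_X ≈ 5180 kg VSS/d

From the Monod/SRT balance for a CMAS, S = K_s·(1+k_d θ_c)/[θ_c·(Y k − k_d) − 1] = 41.8 × (1 + 0.0472 × 8.42) / [8.42 × (0.412 × 8.69 − 0.0472) − 1] = 58.41 / 28.75 = 2.032 mg/L.
Observed yield with endogenous decay: Y_obs = Y / (1 + k_d·θ_c) = 0.412 / (1 + 0.0472 × 8.42) = 0.412 / 1.397 = 0.2948 g VSS/g bCOD.
Mass of bCOD removed per day: Q(S₀ − S) = 19700 × 892.0 g/m³ = 17572 kg/d.
So the net sludge growth is P_X = 0.2948 × 17572 = 5181 kg VSS/d.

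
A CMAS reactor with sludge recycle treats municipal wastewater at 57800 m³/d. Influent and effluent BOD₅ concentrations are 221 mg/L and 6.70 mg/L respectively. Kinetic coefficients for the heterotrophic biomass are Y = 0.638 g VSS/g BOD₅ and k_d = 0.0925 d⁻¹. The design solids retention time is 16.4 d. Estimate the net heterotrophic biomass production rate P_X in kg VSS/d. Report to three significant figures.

P_X ≈ 3140 kg VSS/d

The observed yield is Y_obs = Y/(1 + k_d·θ_c) = 0.638 / (1 + 0.0925 × 16.4) = 0.638 / 2.517 = 0.2535 g VSS per g BOD₅ removed.
Substrate removed = Q·(S₀ − S) = 57800 m³/d × (221 − 6.70) g/m³ = 1.24×10^7 g/d = 12387 kg/d.
Net biomass production P_X = Y_obs × Q·(S₀ − S) = 0.2535 × 12387 = 3140 kg VSS/d.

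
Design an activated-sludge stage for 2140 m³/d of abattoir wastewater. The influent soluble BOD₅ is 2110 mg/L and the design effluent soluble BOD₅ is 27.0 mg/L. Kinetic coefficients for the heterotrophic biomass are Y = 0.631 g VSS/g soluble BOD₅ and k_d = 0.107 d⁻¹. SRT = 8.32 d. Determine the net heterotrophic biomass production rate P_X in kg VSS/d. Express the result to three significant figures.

P_X ≈ 1490 kg VSS/d

Observed yield with endogenous decay: Y_obs = Y / (1 + k_d·θ_c) = 0.631 / (1 + 0.107 × 8.32) = 0.631 / 1.890 = 0.3338 g VSS/g soluble BOD₅.
ΔS = 2110 − 27.0 = 2083 mg/L, so the substrate removal rate is 2140 × 2083/1000 = 4458 kg soluble BOD₅/d.
So the net sludge growth is P_X = 0.3338 × 4458 = 1488 kg VSS/d.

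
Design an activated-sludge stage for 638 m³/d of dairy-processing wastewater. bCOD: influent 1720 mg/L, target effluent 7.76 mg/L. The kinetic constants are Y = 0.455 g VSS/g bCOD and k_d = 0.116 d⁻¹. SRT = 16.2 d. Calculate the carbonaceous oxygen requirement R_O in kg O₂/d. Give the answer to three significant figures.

Y_obs = Y / (1 + k_d θ_c) = 0.455 / (1 + 0.116 × 16.2) = 0.455 / 2.879 = 0.1580.
Q·(S₀ − S) = 638 × (1720 − 7.76) × 10⁻³ = 1092 kg/d removed.
P_X = Y_obs·Q·(S₀ − S) = 0.1580 × 1092 = 172.6 kg VSS/d.
R_O = Q·ΔS − 1.42 P_X = 1092 − 245.1 = 847.3 kg O₂/d.

R_O ≈ 847 kg O₂/d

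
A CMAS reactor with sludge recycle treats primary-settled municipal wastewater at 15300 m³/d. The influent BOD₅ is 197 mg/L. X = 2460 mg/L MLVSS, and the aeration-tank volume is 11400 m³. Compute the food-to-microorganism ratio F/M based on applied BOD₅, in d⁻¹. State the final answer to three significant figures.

F/M ≈ 0.107 d⁻¹

Food-to-microorganism ratio F/M = Q S₀ / (V X) = 15300 × 197 / (11400 × 2460) = 0.1075 d⁻¹.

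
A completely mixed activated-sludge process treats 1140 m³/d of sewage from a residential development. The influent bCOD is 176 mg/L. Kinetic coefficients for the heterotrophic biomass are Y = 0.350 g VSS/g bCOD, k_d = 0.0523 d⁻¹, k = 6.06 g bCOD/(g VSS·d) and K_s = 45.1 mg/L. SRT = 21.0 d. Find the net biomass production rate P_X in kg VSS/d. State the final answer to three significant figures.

From the Monod/SRT balance for a CMAS, S = K_s·(1+k_d θ_c)/[θ_c·(Y k − k_d) − 1] = 45.1 × (1 + 0.0523 × 21.0) / [21.0 × (0.350 × 6.06 − 0.0523) − 1] = 94.63 / 42.44 = 2.230 mg/L.
Observed yield with endogenous decay: Y_obs = Y / (1 + k_d·θ_c) = 0.350 / (1 + 0.0523 × 21.0) = 0.350 / 2.098 = 0.1668 g VSS/g bCOD.
Q·(S₀ − S) = 1140 × (176 − 2.23) × 10⁻³ = 198.1 kg/d removed.
P_X = Y_obs · Q(S₀ − S) = 0.1668 × 198.1 = 33.04 kg VSS/d.

P_X ≈ 33.0 kg VSS/d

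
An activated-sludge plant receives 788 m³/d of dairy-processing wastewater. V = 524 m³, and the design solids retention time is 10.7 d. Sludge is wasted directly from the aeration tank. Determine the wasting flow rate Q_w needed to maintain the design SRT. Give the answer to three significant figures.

With mixed-liquor wasting, θ_c = V/Q_w, so Q_w = V/θ_c = 524.0/10.7 = 48.97 m³/d.

Q_w ≈ 49.0 m³/d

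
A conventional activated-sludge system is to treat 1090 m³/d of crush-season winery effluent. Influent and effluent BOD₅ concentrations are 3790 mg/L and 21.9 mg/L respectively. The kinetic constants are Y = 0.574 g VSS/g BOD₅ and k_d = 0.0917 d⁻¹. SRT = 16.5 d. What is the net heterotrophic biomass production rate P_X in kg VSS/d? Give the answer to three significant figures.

The observed yield is Y_obs = Y/(1 + k_d·θ_c) = 0.574 / (1 + 0.0917 × 16.5) = 0.574 / 2.513 = 0.2284 g VSS per g BOD₅ removed.
ΔS = 3790 − 21.9 = 3768 mg/L, so the substrate removal rate is 1090 × 3768/1000 = 4107 kg BOD₅/d.
So the net sludge growth is P_X = 0.2284 × 4107 = 938.1 kg VSS/d.

P_X ≈ 938 kg VSS/d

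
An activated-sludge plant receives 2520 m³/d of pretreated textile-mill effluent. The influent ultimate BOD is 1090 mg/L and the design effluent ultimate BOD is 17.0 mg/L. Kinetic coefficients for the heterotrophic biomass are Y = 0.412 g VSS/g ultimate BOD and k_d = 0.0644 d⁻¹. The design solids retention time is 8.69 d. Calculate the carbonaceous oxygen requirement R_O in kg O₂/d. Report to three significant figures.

The observed yield is Y_obs = Y/(1 + k_d·θ_c) = 0.412 / (1 + 0.0644 × 8.69) = 0.412 / 1.560 = 0.2642 g VSS per g ultimate BOD removed.
Substrate removed = Q·(S₀ − S) = 2520 m³/d × (1090 − 17.0) g/m³ = 2.7×10^6 g/d = 2704 kg/d.
P_X = Y_obs·Q·(S₀ − S) = 0.2642 × 2704 = 714.3 kg VSS/d.
R_O = Q·(S₀ − S) − 1.42·P_X = 2704 − 1.42 × 714.3 = 1690 kg O₂/d.

R_O ≈ 1690 kg O₂/d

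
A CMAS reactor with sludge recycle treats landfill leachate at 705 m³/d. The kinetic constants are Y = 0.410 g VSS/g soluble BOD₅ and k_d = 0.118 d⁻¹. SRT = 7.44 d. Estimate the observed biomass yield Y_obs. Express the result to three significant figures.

Observed yield with endogenous decay: Y_obs = Y / (1 + k_d·θ_c) = 0.410 / (1 + 0.118 × 7.44) = 0.410 / 1.878 = 0.2183 g VSS/g soluble BOD₅.

Y_obs ≈ 0.218 g VSS/g soluble BOD₅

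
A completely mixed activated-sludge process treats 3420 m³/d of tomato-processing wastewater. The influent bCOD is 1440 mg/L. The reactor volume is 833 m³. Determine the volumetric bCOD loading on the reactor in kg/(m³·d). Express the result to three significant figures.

Volumetric loading L_v = Q·S₀ / V = 3420 × 1440 g/m³ / 833.0 m³ = 5912 g/(m³·d) = 5.912 kg bCOD/(m³·d).

L_v ≈ 5.91 kg bCOD/(m³·d)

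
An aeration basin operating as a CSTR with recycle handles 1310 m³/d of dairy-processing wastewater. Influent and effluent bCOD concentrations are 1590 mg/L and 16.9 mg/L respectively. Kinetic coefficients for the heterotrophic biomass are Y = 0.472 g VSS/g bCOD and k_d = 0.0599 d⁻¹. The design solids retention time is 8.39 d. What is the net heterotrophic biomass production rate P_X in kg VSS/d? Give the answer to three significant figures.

Correct the yield for decay: Y_obs = Y/(1 + k_d θ_c) = 0.472 / (1 + 0.0599 × 8.39) = 0.472 / 1.503 = 0.3141.
Q·(S₀ − S) = 1310 × (1590 − 16.9) × 10⁻³ = 2061 kg/d removed.
Biomass produced: P_X = Y_obs·Q·ΔS = 0.3141 × 2061 ≈ 647.3 kg VSS/d.

P_X ≈ 647 kg VSS/d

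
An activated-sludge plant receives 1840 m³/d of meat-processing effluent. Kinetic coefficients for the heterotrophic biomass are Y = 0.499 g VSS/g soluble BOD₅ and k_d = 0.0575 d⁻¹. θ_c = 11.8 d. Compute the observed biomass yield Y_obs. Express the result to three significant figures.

Y_obs ≈ 0.297 g VSS/g soluble BOD₅

The observed yield is Y_obs = Y/(1 + k_d·θ_c) = 0.499 / (1 + 0.0575 × 11.8) = 0.499 / 1.679 = 0.2973 g VSS per g soluble BOD₅ removed.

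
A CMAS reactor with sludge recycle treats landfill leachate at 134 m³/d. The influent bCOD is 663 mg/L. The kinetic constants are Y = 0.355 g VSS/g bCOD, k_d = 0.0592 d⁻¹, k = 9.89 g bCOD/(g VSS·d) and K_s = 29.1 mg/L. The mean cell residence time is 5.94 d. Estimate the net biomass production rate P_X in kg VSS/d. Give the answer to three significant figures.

From the Monod/SRT balance for a CMAS, S = K_s·(1+k_d θ_c)/[θ_c·(Y k − k_d) − 1] = 29.1 × (1 + 0.0592 × 5.94) / [5.94 × (0.355 × 9.89 − 0.0592) − 1] = 39.33 / 19.50 = 2.017 mg/L.
Correct the yield for decay: Y_obs = Y/(1 + k_d θ_c) = 0.355 / (1 + 0.0592 × 5.94) = 0.355 / 1.352 = 0.2626.
Mass of bCOD removed per day: Q(S₀ − S) = 134 × 661.0 g/m³ = 88.57 kg/d.
Biomass produced: P_X = Y_obs·Q·ΔS = 0.2626 × 88.57 ≈ 23.26 kg VSS/d.

P_X ≈ 23.3 kg VSS/d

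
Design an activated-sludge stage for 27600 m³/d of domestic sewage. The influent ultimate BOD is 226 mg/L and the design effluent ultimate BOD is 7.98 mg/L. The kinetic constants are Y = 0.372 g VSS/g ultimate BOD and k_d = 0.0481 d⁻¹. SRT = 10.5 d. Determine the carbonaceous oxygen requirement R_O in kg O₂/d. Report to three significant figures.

R_O ≈ 3910 kg O₂/d

Observed yield with endogenous decay: Y_obs = Y / (1 + k_d·θ_c) = 0.372 / (1 + 0.0481 × 10.5) = 0.372 / 1.505 = 0.2472 g VSS/g ultimate BOD.
Mass of ultimate BOD removed per day: Q(S₀ − S) = 27600 × 218.0 g/m³ = 6017 kg/d.
Net sludge production P_X = 0.2472 × 6017 = 1487 kg VSS/d.
Carbonaceous O₂ demand = substrate oxidised − cell-mass equivalent = 6017 − 1.42 × 1487 = 3905 kg O₂/d.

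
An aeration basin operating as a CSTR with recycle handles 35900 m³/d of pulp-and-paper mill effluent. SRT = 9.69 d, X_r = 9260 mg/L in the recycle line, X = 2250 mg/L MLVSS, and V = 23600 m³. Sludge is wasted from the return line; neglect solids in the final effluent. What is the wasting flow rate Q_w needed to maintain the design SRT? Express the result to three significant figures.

Q_w ≈ 592 m³/d

Wasting from the return line (neglecting effluent solids): Q_w = V·X / (θ_c·X_r) = 23600 × 2250 / (9.69 × 9260) = 591.8 m³/d.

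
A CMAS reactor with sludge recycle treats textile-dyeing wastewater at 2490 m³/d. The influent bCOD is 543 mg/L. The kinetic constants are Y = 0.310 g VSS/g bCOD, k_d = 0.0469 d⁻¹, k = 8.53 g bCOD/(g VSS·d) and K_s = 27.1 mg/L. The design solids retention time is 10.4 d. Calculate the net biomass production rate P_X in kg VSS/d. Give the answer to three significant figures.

From the Monod/SRT balance for a CMAS, S = K_s·(1+k_d θ_c)/[θ_c·(Y k − k_d) − 1] = 27.1 × (1 + 0.0469 × 10.4) / [10.4 × (0.310 × 8.53 − 0.0469) − 1] = 40.32 / 26.01 = 1.550 mg/L.
Correct the yield for decay: Y_obs = Y/(1 + k_d θ_c) = 0.310 / (1 + 0.0469 × 10.4) = 0.310 / 1.488 = 0.2084.
Mass of bCOD removed per day: Q(S₀ − S) = 2490 × 541.5 g/m³ = 1348 kg/d.
Biomass produced: P_X = Y_obs·Q·ΔS = 0.2084 × 1348 ≈ 280.9 kg VSS/d.

P_X ≈ 281 kg VSS/d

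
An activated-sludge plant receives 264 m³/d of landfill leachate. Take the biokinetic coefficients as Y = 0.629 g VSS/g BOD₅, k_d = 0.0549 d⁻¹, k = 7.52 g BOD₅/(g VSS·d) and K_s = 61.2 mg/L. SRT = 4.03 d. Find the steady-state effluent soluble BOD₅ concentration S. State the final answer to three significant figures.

Effluent substrate depends only on kinetics and SRT: S = K_s(1 + k_d θ_c) / [θ_c(Yk − k_d) − 1] = 61.2 × (1 + 0.0549 × 4.03) / [4.03 × (0.629 × 7.52 − 0.0549) − 1] = 74.74 / 17.84 = 4.189 mg/L.

S ≈ 4.19 mg/L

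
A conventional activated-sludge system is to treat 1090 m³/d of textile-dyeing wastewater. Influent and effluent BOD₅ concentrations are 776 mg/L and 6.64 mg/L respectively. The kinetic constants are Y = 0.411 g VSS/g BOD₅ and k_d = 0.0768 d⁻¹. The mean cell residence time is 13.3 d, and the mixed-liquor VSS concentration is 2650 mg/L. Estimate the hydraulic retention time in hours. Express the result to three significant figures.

Rearranging the biomass balance for a CMAS with decay, V = Y·Q·ΔS·θ_c / [X·(1+k_d θ_c)] = 0.411 × 1090 × (776 − 6.64) × 13.3 / [2650 × (1 + 0.0768 × 13.3)] = 4.58×10^6 / 5357 = 855.7 m³.
τ = V/Q = 855.7/1090 = 0.7851 d, or 18.84 h.

τ ≈ 18.8 h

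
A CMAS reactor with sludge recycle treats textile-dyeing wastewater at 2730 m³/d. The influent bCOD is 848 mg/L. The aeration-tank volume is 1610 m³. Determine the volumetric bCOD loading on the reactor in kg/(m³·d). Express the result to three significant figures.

Applied bCOD load per unit volume = Q·S₀/V = (2730 × 848/1000)/1610 = 1.438 kg bCOD·m⁻³·d⁻¹.

L_v ≈ 1.44 kg bCOD/(m³·d)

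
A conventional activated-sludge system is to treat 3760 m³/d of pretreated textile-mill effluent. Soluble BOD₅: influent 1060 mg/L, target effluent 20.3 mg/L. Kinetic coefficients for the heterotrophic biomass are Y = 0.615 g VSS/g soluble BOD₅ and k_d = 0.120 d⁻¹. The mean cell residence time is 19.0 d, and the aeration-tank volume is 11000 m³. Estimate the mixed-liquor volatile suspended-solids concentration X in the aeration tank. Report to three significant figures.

Solving the biomass balance for X: X = Y Q (S₀−S) θ_c / [V (1+k_d θ_c)] = 0.615 × 3760 × (1060 − 20.3) × 19.0 / [11000 × (1 + 0.120 × 19.0)] = 1266 mg/L.

X ≈ 1270 mg/L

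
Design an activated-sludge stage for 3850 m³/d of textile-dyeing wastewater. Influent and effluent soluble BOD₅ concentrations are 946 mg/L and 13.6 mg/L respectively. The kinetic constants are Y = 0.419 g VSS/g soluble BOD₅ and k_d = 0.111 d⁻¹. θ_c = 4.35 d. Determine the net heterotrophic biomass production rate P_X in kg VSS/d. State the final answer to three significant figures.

The observed yield is Y_obs = Y/(1 + k_d·θ_c) = 0.419 / (1 + 0.111 × 4.35) = 0.419 / 1.483 = 0.2826 g VSS per g soluble BOD₅ removed.
Substrate removed = Q·(S₀ − S) = 3850 m³/d × (946 − 13.6) g/m³ = 3.59×10^6 g/d = 3590 kg/d.
Net biomass production P_X = Y_obs × Q·(S₀ − S) = 0.2826 × 3590 = 1014 kg VSS/d.

P_X ≈ 1010 kg VSS/d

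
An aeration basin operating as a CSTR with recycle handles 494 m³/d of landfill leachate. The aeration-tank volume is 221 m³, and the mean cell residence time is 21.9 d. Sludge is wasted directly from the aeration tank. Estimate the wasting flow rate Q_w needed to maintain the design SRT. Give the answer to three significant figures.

Wasting from the aeration tank: Q_w = V / θ_c = 221.0 / 21.9 = 10.09 m³/d.

Q_w ≈ 10.1 m³/d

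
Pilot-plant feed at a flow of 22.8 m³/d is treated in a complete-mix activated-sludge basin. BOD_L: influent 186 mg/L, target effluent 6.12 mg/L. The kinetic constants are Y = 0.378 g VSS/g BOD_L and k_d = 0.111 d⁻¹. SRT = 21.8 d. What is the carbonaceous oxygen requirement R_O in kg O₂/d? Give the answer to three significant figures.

Y_obs = Y / (1 + k_d θ_c) = 0.378 / (1 + 0.111 × 21.8) = 0.378 / 3.420 = 0.1105.
Q·(S₀ − S) = 22.8 × (186 − 6.12) × 10⁻³ = 4.101 kg/d removed.
Biomass synthesised: P_X = Y_obs × 4.101 = 0.4533 kg VSS/d.
R_O = Q·(S₀ − S) − 1.42·P_X = 4.101 − 1.42 × 0.4533 = 3.458 kg O₂/d.

R_O ≈ 3.46 kg O₂/d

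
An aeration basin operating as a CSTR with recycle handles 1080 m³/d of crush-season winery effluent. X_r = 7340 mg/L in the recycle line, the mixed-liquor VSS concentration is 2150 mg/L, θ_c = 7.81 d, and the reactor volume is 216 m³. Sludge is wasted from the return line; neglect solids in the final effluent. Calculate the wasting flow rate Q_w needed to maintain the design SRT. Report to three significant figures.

Q_w ≈ 8.10 m³/d

Q_w = (V·X)/(θ_c X_r) = 216.0 × 2150 / (7.81 × 7340) = 8.101 m³/d.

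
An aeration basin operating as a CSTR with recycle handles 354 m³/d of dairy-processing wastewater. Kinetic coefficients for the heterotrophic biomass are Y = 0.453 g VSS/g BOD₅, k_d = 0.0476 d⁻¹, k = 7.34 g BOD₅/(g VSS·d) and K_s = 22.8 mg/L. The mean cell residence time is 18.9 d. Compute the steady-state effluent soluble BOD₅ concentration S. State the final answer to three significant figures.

From the Monod/SRT balance for a CMAS, S = K_s·(1+k_d θ_c)/[θ_c·(Y k − k_d) − 1] = 22.8 × (1 + 0.0476 × 18.9) / [18.9 × (0.453 × 7.34 − 0.0476) − 1] = 43.31 / 60.94 = 0.7107 mg/L.

S ≈ 0.711 mg/L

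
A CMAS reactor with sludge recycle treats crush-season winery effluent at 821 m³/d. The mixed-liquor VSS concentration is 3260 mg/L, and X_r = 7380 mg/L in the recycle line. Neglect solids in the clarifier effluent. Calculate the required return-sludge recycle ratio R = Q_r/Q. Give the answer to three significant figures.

R ≈ 0.791

R = Q_r/Q = X/(X_r − X) = 3260 / (7380 − 3260) = 0.7913.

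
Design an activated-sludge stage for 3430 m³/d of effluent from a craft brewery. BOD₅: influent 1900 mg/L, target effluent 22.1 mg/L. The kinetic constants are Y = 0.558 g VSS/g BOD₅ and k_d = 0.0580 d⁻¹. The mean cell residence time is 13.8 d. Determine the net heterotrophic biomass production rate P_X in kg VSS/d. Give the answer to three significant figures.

P_X ≈ 2000 kg VSS/d

Correct the yield for decay: Y_obs = Y/(1 + k_d θ_c) = 0.558 / (1 + 0.0580 × 13.8) = 0.558 / 1.800 = 0.3099.
Substrate removed = Q·(S₀ − S) = 3430 m³/d × (1900 − 22.1) g/m³ = 6.44×10^6 g/d = 6441 kg/d.
So the net sludge growth is P_X = 0.3099 × 6441 = 1996 kg VSS/d.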